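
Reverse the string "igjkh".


Input: igjkh
Reading characters right to left:
  Position 4: 'h'
  Position 3: 'k'
  Position 2: 'j'
  Position 1: 'g'
  Position 0: 'i'
Reversed: hkjgi

hkjgi


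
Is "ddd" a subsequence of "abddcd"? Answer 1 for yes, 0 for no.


Check if "ddd" is a subsequence of "abddcd"
Greedy scan:
  Position 0 ('a'): no match needed
  Position 1 ('b'): no match needed
  Position 2 ('d'): matches sub[0] = 'd'
  Position 3 ('d'): matches sub[1] = 'd'
  Position 4 ('c'): no match needed
  Position 5 ('d'): matches sub[2] = 'd'
All 3 characters matched => is a subsequence

1


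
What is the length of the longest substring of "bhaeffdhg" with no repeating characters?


Input: "bhaeffdhg"
Sliding window (track last position of each char):
  Position 0 ('b'): window [0,0] length 1 -- new best
  Position 1 ('h'): window [0,1] length 2 -- new best
  Position 2 ('a'): window [0,2] length 3 -- new best
  Position 3 ('e'): window [0,3] length 4 -- new best
  Position 4 ('f'): window [0,4] length 5 -- new best
  Position 5 ('f'): repeat (last at 4), move window start to 5
  Position 5 ('f'): window [5,5] length 1
  Position 6 ('d'): window [5,6] length 2
  Position 7 ('h'): window [5,7] length 3
  Position 8 ('g'): window [5,8] length 4
Longest substring with no repeats: "bhaef" with length 5

5


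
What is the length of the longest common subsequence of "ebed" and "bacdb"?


LCS of "ebed" and "bacdb"
DP table:
           b    a    c    d    b
      0    0    0    0    0    0
  e   0    0    0    0    0    0
  b   0    1    1    1    1    1
  e   0    1    1    1    1    1
  d   0    1    1    1    2    2
LCS length = dp[4][5] = 2

2


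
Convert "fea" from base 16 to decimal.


Input: "fea" in base 16
Positional expansion:
  Digit 'f' (value 15) x 16^2 = 3840
  Digit 'e' (value 14) x 16^1 = 224
  Digit 'a' (value 10) x 16^0 = 10
Sum = 4074

4074


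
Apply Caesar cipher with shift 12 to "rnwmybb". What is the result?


Caesar cipher: shift "rnwmybb" by 12
  'r' (pos 17) + 12 = pos 3 = 'd'
  'n' (pos 13) + 12 = pos 25 = 'z'
  'w' (pos 22) + 12 = pos 8 = 'i'
  'm' (pos 12) + 12 = pos 24 = 'y'
  'y' (pos 24) + 12 = pos 10 = 'k'
  'b' (pos 1) + 12 = pos 13 = 'n'
  'b' (pos 1) + 12 = pos 13 = 'n'
Result: dziyknn

dziyknn


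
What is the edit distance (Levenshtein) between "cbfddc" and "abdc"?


Computing edit distance: "cbfddc" -> "abdc"
DP table:
           a    b    d    c
      0    1    2    3    4
  c   1    1    2    3    3
  b   2    2    1    2    3
  f   3    3    2    2    3
  d   4    4    3    2    3
  d   5    5    4    3    3
  c   6    6    5    4    3
Edit distance = dp[6][4] = 3

3


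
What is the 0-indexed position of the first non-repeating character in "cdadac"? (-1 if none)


Input: cdadac
Character frequencies:
  'a': 2
  'c': 2
  'd': 2
Scanning left to right for freq == 1:
  Position 0 ('c'): freq=2, skip
  Position 1 ('d'): freq=2, skip
  Position 2 ('a'): freq=2, skip
  Position 3 ('d'): freq=2, skip
  Position 4 ('a'): freq=2, skip
  Position 5 ('c'): freq=2, skip
  No unique character found => answer = -1

-1


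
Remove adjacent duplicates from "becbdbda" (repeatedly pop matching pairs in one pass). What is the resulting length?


Input: becbdbda
Stack-based adjacent duplicate removal:
  Read 'b': push. Stack: b
  Read 'e': push. Stack: be
  Read 'c': push. Stack: bec
  Read 'b': push. Stack: becb
  Read 'd': push. Stack: becbd
  Read 'b': push. Stack: becbdb
  Read 'd': push. Stack: becbdbd
  Read 'a': push. Stack: becbdbda
Final stack: "becbdbda" (length 8)

8


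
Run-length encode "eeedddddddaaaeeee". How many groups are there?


Input: eeedddddddaaaeeee
Scanning for consecutive runs:
  Group 1: 'e' x 3 (positions 0-2)
  Group 2: 'd' x 7 (positions 3-9)
  Group 3: 'a' x 3 (positions 10-12)
  Group 4: 'e' x 4 (positions 13-16)
Total groups: 4

4


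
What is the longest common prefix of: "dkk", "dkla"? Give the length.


Words: dkk, dkla
  Position 0: all 'd' => match
  Position 1: all 'k' => match
  Position 2: ('k', 'l') => mismatch, stop
LCP = "dk" (length 2)

2


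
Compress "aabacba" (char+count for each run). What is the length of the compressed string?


Input: aabacba
Runs:
  'a' x 2 => "a2"
  'b' x 1 => "b1"
  'a' x 1 => "a1"
  'c' x 1 => "c1"
  'b' x 1 => "b1"
  'a' x 1 => "a1"
Compressed: "a2b1a1c1b1a1"
Compressed length: 12

12


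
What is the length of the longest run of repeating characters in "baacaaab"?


Input: "baacaaab"
Scanning for longest run:
  Position 1 ('a'): new char, reset run to 1
  Position 2 ('a'): continues run of 'a', length=2
  Position 3 ('c'): new char, reset run to 1
  Position 4 ('a'): new char, reset run to 1
  Position 5 ('a'): continues run of 'a', length=2
  Position 6 ('a'): continues run of 'a', length=3
  Position 7 ('b'): new char, reset run to 1
Longest run: 'a' with length 3

3


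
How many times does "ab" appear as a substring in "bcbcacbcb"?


Searching for "ab" in "bcbcacbcb"
Scanning each position:
  Position 0: "bc" => no
  Position 1: "cb" => no
  Position 2: "bc" => no
  Position 3: "ca" => no
  Position 4: "ac" => no
  Position 5: "cb" => no
  Position 6: "bc" => no
  Position 7: "cb" => no
Total occurrences: 0

0


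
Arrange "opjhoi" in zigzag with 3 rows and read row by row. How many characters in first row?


Zigzag "opjhoi" into 3 rows:
Placing characters:
  'o' => row 0
  'p' => row 1
  'j' => row 2
  'h' => row 1
  'o' => row 0
  'i' => row 1
Rows:
  Row 0: "oo"
  Row 1: "phi"
  Row 2: "j"
First row length: 2

2


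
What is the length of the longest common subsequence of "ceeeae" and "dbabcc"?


LCS of "ceeeae" and "dbabcc"
DP table:
           d    b    a    b    c    c
      0    0    0    0    0    0    0
  c   0    0    0    0    0    1    1
  e   0    0    0    0    0    1    1
  e   0    0    0    0    0    1    1
  e   0    0    0    0    0    1    1
  a   0    0    0    1    1    1    1
  e   0    0    0    1    1    1    1
LCS length = dp[6][6] = 1

1


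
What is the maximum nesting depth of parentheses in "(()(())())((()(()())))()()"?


Input: "(()(())())((()(()())))()()"
Tracking depth:
  Position 0 '(': depth becomes 1
  Position 1 '(': depth becomes 2
  Position 2 ')': depth becomes 1
  Position 3 '(': depth becomes 2
  Position 4 '(': depth becomes 3
  Position 5 ')': depth becomes 2
  Position 6 ')': depth becomes 1
  Position 7 '(': depth becomes 2
  Position 8 ')': depth becomes 1
  Position 9 ')': depth becomes 0
  Position 10 '(': depth becomes 1
  Position 11 '(': depth becomes 2
  Position 12 '(': depth becomes 3
  Position 13 ')': depth becomes 2
  Position 14 '(': depth becomes 3
  Position 15 '(': depth becomes 4
  Position 16 ')': depth becomes 3
  Position 17 '(': depth becomes 4
  Position 18 ')': depth becomes 3
  Position 19 ')': depth becomes 2
  Position 20 ')': depth becomes 1
  Position 21 ')': depth becomes 0
  Position 22 '(': depth becomes 1
  Position 23 ')': depth becomes 0
  Position 24 '(': depth becomes 1
  Position 25 ')': depth becomes 0
Maximum depth reached: 4

4


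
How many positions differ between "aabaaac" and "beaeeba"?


Comparing "aabaaac" and "beaeeba" position by position:
  Position 0: 'a' vs 'b' => DIFFER
  Position 1: 'a' vs 'e' => DIFFER
  Position 2: 'b' vs 'a' => DIFFER
  Position 3: 'a' vs 'e' => DIFFER
  Position 4: 'a' vs 'e' => DIFFER
  Position 5: 'a' vs 'b' => DIFFER
  Position 6: 'c' vs 'a' => DIFFER
Positions that differ: 7

7


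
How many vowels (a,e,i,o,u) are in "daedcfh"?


Input: daedcfh
Checking each character:
  'd' at position 0: consonant
  'a' at position 1: vowel (running total: 1)
  'e' at position 2: vowel (running total: 2)
  'd' at position 3: consonant
  'c' at position 4: consonant
  'f' at position 5: consonant
  'h' at position 6: consonant
Total vowels: 2

2


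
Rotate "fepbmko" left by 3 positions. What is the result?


Input: "fepbmko", rotate left by 3
First 3 characters: "fep"
Remaining characters: "bmko"
Concatenate remaining + first: "bmko" + "fep" = "bmkofep"

bmkofep


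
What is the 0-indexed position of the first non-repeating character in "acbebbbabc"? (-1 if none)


Input: acbebbbabc
Character frequencies:
  'a': 2
  'b': 5
  'c': 2
  'e': 1
Scanning left to right for freq == 1:
  Position 0 ('a'): freq=2, skip
  Position 1 ('c'): freq=2, skip
  Position 2 ('b'): freq=5, skip
  Position 3 ('e'): unique! => answer = 3

3


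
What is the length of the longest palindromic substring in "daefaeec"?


Input: "daefaeec"
Checking substrings for palindromes:
  [5:7] "ee" (len 2) => palindrome
Longest palindromic substring: "ee" with length 2

2


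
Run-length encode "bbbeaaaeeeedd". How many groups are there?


Input: bbbeaaaeeeedd
Scanning for consecutive runs:
  Group 1: 'b' x 3 (positions 0-2)
  Group 2: 'e' x 1 (positions 3-3)
  Group 3: 'a' x 3 (positions 4-6)
  Group 4: 'e' x 4 (positions 7-10)
  Group 5: 'd' x 2 (positions 11-12)
Total groups: 5

5


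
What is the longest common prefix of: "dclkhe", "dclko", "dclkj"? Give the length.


Words: dclkhe, dclko, dclkj
  Position 0: all 'd' => match
  Position 1: all 'c' => match
  Position 2: all 'l' => match
  Position 3: all 'k' => match
  Position 4: ('h', 'o', 'j') => mismatch, stop
LCP = "dclk" (length 4)

4


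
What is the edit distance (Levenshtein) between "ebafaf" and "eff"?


Computing edit distance: "ebafaf" -> "eff"
DP table:
           e    f    f
      0    1    2    3
  e   1    0    1    2
  b   2    1    1    2
  a   3    2    2    2
  f   4    3    2    2
  a   5    4    3    3
  f   6    5    4    3
Edit distance = dp[6][3] = 3

3


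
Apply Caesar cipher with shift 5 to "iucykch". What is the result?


Caesar cipher: shift "iucykch" by 5
  'i' (pos 8) + 5 = pos 13 = 'n'
  'u' (pos 20) + 5 = pos 25 = 'z'
  'c' (pos 2) + 5 = pos 7 = 'h'
  'y' (pos 24) + 5 = pos 3 = 'd'
  'k' (pos 10) + 5 = pos 15 = 'p'
  'c' (pos 2) + 5 = pos 7 = 'h'
  'h' (pos 7) + 5 = pos 12 = 'm'
Result: nzhdphm

nzhdphm


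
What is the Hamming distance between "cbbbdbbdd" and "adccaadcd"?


Comparing "cbbbdbbdd" and "adccaadcd" position by position:
  Position 0: 'c' vs 'a' => differ
  Position 1: 'b' vs 'd' => differ
  Position 2: 'b' vs 'c' => differ
  Position 3: 'b' vs 'c' => differ
  Position 4: 'd' vs 'a' => differ
  Position 5: 'b' vs 'a' => differ
  Position 6: 'b' vs 'd' => differ
  Position 7: 'd' vs 'c' => differ
  Position 8: 'd' vs 'd' => same
Total differences (Hamming distance): 8

8


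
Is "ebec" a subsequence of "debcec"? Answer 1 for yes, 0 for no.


Check if "ebec" is a subsequence of "debcec"
Greedy scan:
  Position 0 ('d'): no match needed
  Position 1 ('e'): matches sub[0] = 'e'
  Position 2 ('b'): matches sub[1] = 'b'
  Position 3 ('c'): no match needed
  Position 4 ('e'): matches sub[2] = 'e'
  Position 5 ('c'): matches sub[3] = 'c'
All 4 characters matched => is a subsequence

1


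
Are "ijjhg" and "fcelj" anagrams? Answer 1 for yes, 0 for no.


Strings: "ijjhg", "fcelj"
Sorted first:  ghijj
Sorted second: cefjl
Differ at position 0: 'g' vs 'c' => not anagrams

0


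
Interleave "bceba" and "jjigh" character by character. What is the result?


Interleaving "bceba" and "jjigh":
  Position 0: 'b' from first, 'j' from second => "bj"
  Position 1: 'c' from first, 'j' from second => "cj"
  Position 2: 'e' from first, 'i' from second => "ei"
  Position 3: 'b' from first, 'g' from second => "bg"
  Position 4: 'a' from first, 'h' from second => "ah"
Result: bjcjeibgah

bjcjeibgah


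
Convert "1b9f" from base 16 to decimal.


Input: "1b9f" in base 16
Positional expansion:
  Digit '1' (value 1) x 16^3 = 4096
  Digit 'b' (value 11) x 16^2 = 2816
  Digit '9' (value 9) x 16^1 = 144
  Digit 'f' (value 15) x 16^0 = 15
Sum = 7071

7071


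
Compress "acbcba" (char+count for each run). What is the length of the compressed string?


Input: acbcba
Runs:
  'a' x 1 => "a1"
  'c' x 1 => "c1"
  'b' x 1 => "b1"
  'c' x 1 => "c1"
  'b' x 1 => "b1"
  'a' x 1 => "a1"
Compressed: "a1c1b1c1b1a1"
Compressed length: 12

12


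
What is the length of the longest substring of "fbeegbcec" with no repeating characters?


Input: "fbeegbcec"
Sliding window (track last position of each char):
  Position 0 ('f'): window [0,0] length 1 -- new best
  Position 1 ('b'): window [0,1] length 2 -- new best
  Position 2 ('e'): window [0,2] length 3 -- new best
  Position 3 ('e'): repeat (last at 2), move window start to 3
  Position 3 ('e'): window [3,3] length 1
  Position 4 ('g'): window [3,4] length 2
  Position 5 ('b'): window [3,5] length 3
  Position 6 ('c'): window [3,6] length 4 -- new best
  Position 7 ('e'): repeat (last at 3), move window start to 4
  Position 7 ('e'): window [4,7] length 4
  Position 8 ('c'): repeat (last at 6), move window start to 7
  Position 8 ('c'): window [7,8] length 2
Longest substring with no repeats: "egbc" with length 4

4


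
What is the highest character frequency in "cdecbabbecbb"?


Input: cdecbabbecbb
Character counts:
  'a': 1
  'b': 5
  'c': 3
  'd': 1
  'e': 2
Maximum frequency: 5

5


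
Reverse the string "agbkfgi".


Input: agbkfgi
Reading characters right to left:
  Position 6: 'i'
  Position 5: 'g'
  Position 4: 'f'
  Position 3: 'k'
  Position 2: 'b'
  Position 1: 'g'
  Position 0: 'a'
Reversed: igfkbga

igfkbga


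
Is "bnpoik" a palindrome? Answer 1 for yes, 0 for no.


Input: bnpoik
Reversed: kiopnb
  Compare pos 0 ('b') with pos 5 ('k'): MISMATCH
  Compare pos 1 ('n') with pos 4 ('i'): MISMATCH
  Compare pos 2 ('p') with pos 3 ('o'): MISMATCH
Result: not a palindrome

0


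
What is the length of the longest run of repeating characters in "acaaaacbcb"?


Input: "acaaaacbcb"
Scanning for longest run:
  Position 1 ('c'): new char, reset run to 1
  Position 2 ('a'): new char, reset run to 1
  Position 3 ('a'): continues run of 'a', length=2
  Position 4 ('a'): continues run of 'a', length=3
  Position 5 ('a'): continues run of 'a', length=4
  Position 6 ('c'): new char, reset run to 1
  Position 7 ('b'): new char, reset run to 1
  Position 8 ('c'): new char, reset run to 1
  Position 9 ('b'): new char, reset run to 1
Longest run: 'a' with length 4

4


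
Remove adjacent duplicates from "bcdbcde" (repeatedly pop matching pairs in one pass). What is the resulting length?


Input: bcdbcde
Stack-based adjacent duplicate removal:
  Read 'b': push. Stack: b
  Read 'c': push. Stack: bc
  Read 'd': push. Stack: bcd
  Read 'b': push. Stack: bcdb
  Read 'c': push. Stack: bcdbc
  Read 'd': push. Stack: bcdbcd
  Read 'e': push. Stack: bcdbcde
Final stack: "bcdbcde" (length 7)

7


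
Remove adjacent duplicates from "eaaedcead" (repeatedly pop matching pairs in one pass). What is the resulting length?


Input: eaaedcead
Stack-based adjacent duplicate removal:
  Read 'e': push. Stack: e
  Read 'a': push. Stack: ea
  Read 'a': matches stack top 'a' => pop. Stack: e
  Read 'e': matches stack top 'e' => pop. Stack: (empty)
  Read 'd': push. Stack: d
  Read 'c': push. Stack: dc
  Read 'e': push. Stack: dce
  Read 'a': push. Stack: dcea
  Read 'd': push. Stack: dcead
Final stack: "dcead" (length 5)

5


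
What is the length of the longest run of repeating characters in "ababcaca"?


Input: "ababcaca"
Scanning for longest run:
  Position 1 ('b'): new char, reset run to 1
  Position 2 ('a'): new char, reset run to 1
  Position 3 ('b'): new char, reset run to 1
  Position 4 ('c'): new char, reset run to 1
  Position 5 ('a'): new char, reset run to 1
  Position 6 ('c'): new char, reset run to 1
  Position 7 ('a'): new char, reset run to 1
Longest run: 'a' with length 1

1


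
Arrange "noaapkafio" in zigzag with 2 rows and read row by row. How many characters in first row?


Zigzag "noaapkafio" into 2 rows:
Placing characters:
  'n' => row 0
  'o' => row 1
  'a' => row 0
  'a' => row 1
  'p' => row 0
  'k' => row 1
  'a' => row 0
  'f' => row 1
  'i' => row 0
  'o' => row 1
Rows:
  Row 0: "napai"
  Row 1: "oakfo"
First row length: 5

5


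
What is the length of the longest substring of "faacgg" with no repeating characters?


Input: "faacgg"
Sliding window (track last position of each char):
  Position 0 ('f'): window [0,0] length 1 -- new best
  Position 1 ('a'): window [0,1] length 2 -- new best
  Position 2 ('a'): repeat (last at 1), move window start to 2
  Position 2 ('a'): window [2,2] length 1
  Position 3 ('c'): window [2,3] length 2
  Position 4 ('g'): window [2,4] length 3 -- new best
  Position 5 ('g'): repeat (last at 4), move window start to 5
  Position 5 ('g'): window [5,5] length 1
Longest substring with no repeats: "acg" with length 3

3


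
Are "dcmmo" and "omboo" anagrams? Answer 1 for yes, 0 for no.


Strings: "dcmmo", "omboo"
Sorted first:  cdmmo
Sorted second: bmooo
Differ at position 0: 'c' vs 'b' => not anagrams

0


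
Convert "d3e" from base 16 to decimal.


Input: "d3e" in base 16
Positional expansion:
  Digit 'd' (value 13) x 16^2 = 3328
  Digit '3' (value 3) x 16^1 = 48
  Digit 'e' (value 14) x 16^0 = 14
Sum = 3390

3390


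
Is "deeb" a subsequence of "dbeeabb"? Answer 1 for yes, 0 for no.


Check if "deeb" is a subsequence of "dbeeabb"
Greedy scan:
  Position 0 ('d'): matches sub[0] = 'd'
  Position 1 ('b'): no match needed
  Position 2 ('e'): matches sub[1] = 'e'
  Position 3 ('e'): matches sub[2] = 'e'
  Position 4 ('a'): no match needed
  Position 5 ('b'): matches sub[3] = 'b'
  Position 6 ('b'): no match needed
All 4 characters matched => is a subsequence

1


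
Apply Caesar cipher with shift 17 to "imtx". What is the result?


Caesar cipher: shift "imtx" by 17
  'i' (pos 8) + 17 = pos 25 = 'z'
  'm' (pos 12) + 17 = pos 3 = 'd'
  't' (pos 19) + 17 = pos 10 = 'k'
  'x' (pos 23) + 17 = pos 14 = 'o'
Result: zdko

zdko


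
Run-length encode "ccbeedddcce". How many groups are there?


Input: ccbeedddcce
Scanning for consecutive runs:
  Group 1: 'c' x 2 (positions 0-1)
  Group 2: 'b' x 1 (positions 2-2)
  Group 3: 'e' x 2 (positions 3-4)
  Group 4: 'd' x 3 (positions 5-7)
  Group 5: 'c' x 2 (positions 8-9)
  Group 6: 'e' x 1 (positions 10-10)
Total groups: 6

6


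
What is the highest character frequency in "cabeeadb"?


Input: cabeeadb
Character counts:
  'a': 2
  'b': 2
  'c': 1
  'd': 1
  'e': 2
Maximum frequency: 2

2


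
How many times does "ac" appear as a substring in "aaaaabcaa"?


Searching for "ac" in "aaaaabcaa"
Scanning each position:
  Position 0: "aa" => no
  Position 1: "aa" => no
  Position 2: "aa" => no
  Position 3: "aa" => no
  Position 4: "ab" => no
  Position 5: "bc" => no
  Position 6: "ca" => no
  Position 7: "aa" => no
Total occurrences: 0

0


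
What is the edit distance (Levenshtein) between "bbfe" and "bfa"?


Computing edit distance: "bbfe" -> "bfa"
DP table:
           b    f    a
      0    1    2    3
  b   1    0    1    2
  b   2    1    1    2
  f   3    2    1    2
  e   4    3    2    2
Edit distance = dp[4][3] = 2

2


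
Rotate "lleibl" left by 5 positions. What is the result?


Input: "lleibl", rotate left by 5
First 5 characters: "lleib"
Remaining characters: "l"
Concatenate remaining + first: "l" + "lleib" = "llleib"

llleib


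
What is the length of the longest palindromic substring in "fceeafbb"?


Input: "fceeafbb"
Checking substrings for palindromes:
  [2:4] "ee" (len 2) => palindrome
  [6:8] "bb" (len 2) => palindrome
Longest palindromic substring: "ee" with length 2

2


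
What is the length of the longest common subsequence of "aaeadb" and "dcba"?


LCS of "aaeadb" and "dcba"
DP table:
           d    c    b    a
      0    0    0    0    0
  a   0    0    0    0    1
  a   0    0    0    0    1
  e   0    0    0    0    1
  a   0    0    0    0    1
  d   0    1    1    1    1
  b   0    1    1    2    2
LCS length = dp[6][4] = 2

2


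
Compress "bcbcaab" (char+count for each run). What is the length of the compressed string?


Input: bcbcaab
Runs:
  'b' x 1 => "b1"
  'c' x 1 => "c1"
  'b' x 1 => "b1"
  'c' x 1 => "c1"
  'a' x 2 => "a2"
  'b' x 1 => "b1"
Compressed: "b1c1b1c1a2b1"
Compressed length: 12

12


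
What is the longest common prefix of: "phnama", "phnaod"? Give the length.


Words: phnama, phnaod
  Position 0: all 'p' => match
  Position 1: all 'h' => match
  Position 2: all 'n' => match
  Position 3: all 'a' => match
  Position 4: ('m', 'o') => mismatch, stop
LCP = "phna" (length 4)

4


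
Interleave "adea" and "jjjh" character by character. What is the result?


Interleaving "adea" and "jjjh":
  Position 0: 'a' from first, 'j' from second => "aj"
  Position 1: 'd' from first, 'j' from second => "dj"
  Position 2: 'e' from first, 'j' from second => "ej"
  Position 3: 'a' from first, 'h' from second => "ah"
Result: ajdjejah

ajdjejah


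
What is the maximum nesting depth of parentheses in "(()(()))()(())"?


Input: "(()(()))()(())"
Tracking depth:
  Position 0 '(': depth becomes 1
  Position 1 '(': depth becomes 2
  Position 2 ')': depth becomes 1
  Position 3 '(': depth becomes 2
  Position 4 '(': depth becomes 3
  Position 5 ')': depth becomes 2
  Position 6 ')': depth becomes 1
  Position 7 ')': depth becomes 0
  Position 8 '(': depth becomes 1
  Position 9 ')': depth becomes 0
  Position 10 '(': depth becomes 1
  Position 11 '(': depth becomes 2
  Position 12 ')': depth becomes 1
  Position 13 ')': depth becomes 0
Maximum depth reached: 3

3


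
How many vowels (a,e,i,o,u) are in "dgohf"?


Input: dgohf
Checking each character:
  'd' at position 0: consonant
  'g' at position 1: consonant
  'o' at position 2: vowel (running total: 1)
  'h' at position 3: consonant
  'f' at position 4: consonant
Total vowels: 1

1


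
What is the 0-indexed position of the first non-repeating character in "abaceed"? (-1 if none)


Input: abaceed
Character frequencies:
  'a': 2
  'b': 1
  'c': 1
  'd': 1
  'e': 2
Scanning left to right for freq == 1:
  Position 0 ('a'): freq=2, skip
  Position 1 ('b'): unique! => answer = 1

1


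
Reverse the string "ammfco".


Input: ammfco
Reading characters right to left:
  Position 5: 'o'
  Position 4: 'c'
  Position 3: 'f'
  Position 2: 'm'
  Position 1: 'm'
  Position 0: 'a'
Reversed: ocfmma

ocfmma


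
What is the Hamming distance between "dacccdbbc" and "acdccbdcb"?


Comparing "dacccdbbc" and "acdccbdcb" position by position:
  Position 0: 'd' vs 'a' => differ
  Position 1: 'a' vs 'c' => differ
  Position 2: 'c' vs 'd' => differ
  Position 3: 'c' vs 'c' => same
  Position 4: 'c' vs 'c' => same
  Position 5: 'd' vs 'b' => differ
  Position 6: 'b' vs 'd' => differ
  Position 7: 'b' vs 'c' => differ
  Position 8: 'c' vs 'b' => differ
Total differences (Hamming distance): 7

7


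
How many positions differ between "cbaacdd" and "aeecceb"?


Comparing "cbaacdd" and "aeecceb" position by position:
  Position 0: 'c' vs 'a' => DIFFER
  Position 1: 'b' vs 'e' => DIFFER
  Position 2: 'a' vs 'e' => DIFFER
  Position 3: 'a' vs 'c' => DIFFER
  Position 4: 'c' vs 'c' => same
  Position 5: 'd' vs 'e' => DIFFER
  Position 6: 'd' vs 'b' => DIFFER
Positions that differ: 6

6


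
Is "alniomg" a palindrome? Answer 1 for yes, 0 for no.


Input: alniomg
Reversed: gmoinla
  Compare pos 0 ('a') with pos 6 ('g'): MISMATCH
  Compare pos 1 ('l') with pos 5 ('m'): MISMATCH
  Compare pos 2 ('n') with pos 4 ('o'): MISMATCH
Result: not a palindrome

0


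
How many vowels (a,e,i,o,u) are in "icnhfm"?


Input: icnhfm
Checking each character:
  'i' at position 0: vowel (running total: 1)
  'c' at position 1: consonant
  'n' at position 2: consonant
  'h' at position 3: consonant
  'f' at position 4: consonant
  'm' at position 5: consonant
Total vowels: 1

1


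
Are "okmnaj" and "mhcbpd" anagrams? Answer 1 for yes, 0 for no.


Strings: "okmnaj", "mhcbpd"
Sorted first:  ajkmno
Sorted second: bcdhmp
Differ at position 0: 'a' vs 'b' => not anagrams

0


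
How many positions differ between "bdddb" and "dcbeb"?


Comparing "bdddb" and "dcbeb" position by position:
  Position 0: 'b' vs 'd' => DIFFER
  Position 1: 'd' vs 'c' => DIFFER
  Position 2: 'd' vs 'b' => DIFFER
  Position 3: 'd' vs 'e' => DIFFER
  Position 4: 'b' vs 'b' => same
Positions that differ: 4

4


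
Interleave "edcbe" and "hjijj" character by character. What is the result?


Interleaving "edcbe" and "hjijj":
  Position 0: 'e' from first, 'h' from second => "eh"
  Position 1: 'd' from first, 'j' from second => "dj"
  Position 2: 'c' from first, 'i' from second => "ci"
  Position 3: 'b' from first, 'j' from second => "bj"
  Position 4: 'e' from first, 'j' from second => "ej"
Result: ehdjcibjej

ehdjcibjej


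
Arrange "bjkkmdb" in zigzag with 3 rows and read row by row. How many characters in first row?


Zigzag "bjkkmdb" into 3 rows:
Placing characters:
  'b' => row 0
  'j' => row 1
  'k' => row 2
  'k' => row 1
  'm' => row 0
  'd' => row 1
  'b' => row 2
Rows:
  Row 0: "bm"
  Row 1: "jkd"
  Row 2: "kb"
First row length: 2

2


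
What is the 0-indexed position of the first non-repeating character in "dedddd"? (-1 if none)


Input: dedddd
Character frequencies:
  'd': 5
  'e': 1
Scanning left to right for freq == 1:
  Position 0 ('d'): freq=5, skip
  Position 1 ('e'): unique! => answer = 1

1


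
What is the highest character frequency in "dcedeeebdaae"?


Input: dcedeeebdaae
Character counts:
  'a': 2
  'b': 1
  'c': 1
  'd': 3
  'e': 5
Maximum frequency: 5

5


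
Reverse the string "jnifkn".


Input: jnifkn
Reading characters right to left:
  Position 5: 'n'
  Position 4: 'k'
  Position 3: 'f'
  Position 2: 'i'
  Position 1: 'n'
  Position 0: 'j'
Reversed: nkfinj

nkfinj


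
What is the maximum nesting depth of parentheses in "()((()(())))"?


Input: "()((()(())))"
Tracking depth:
  Position 0 '(': depth becomes 1
  Position 1 ')': depth becomes 0
  Position 2 '(': depth becomes 1
  Position 3 '(': depth becomes 2
  Position 4 '(': depth becomes 3
  Position 5 ')': depth becomes 2
  Position 6 '(': depth becomes 3
  Position 7 '(': depth becomes 4
  Position 8 ')': depth becomes 3
  Position 9 ')': depth becomes 2
  Position 10 ')': depth becomes 1
  Position 11 ')': depth becomes 0
Maximum depth reached: 4

4


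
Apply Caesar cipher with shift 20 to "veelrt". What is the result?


Caesar cipher: shift "veelrt" by 20
  'v' (pos 21) + 20 = pos 15 = 'p'
  'e' (pos 4) + 20 = pos 24 = 'y'
  'e' (pos 4) + 20 = pos 24 = 'y'
  'l' (pos 11) + 20 = pos 5 = 'f'
  'r' (pos 17) + 20 = pos 11 = 'l'
  't' (pos 19) + 20 = pos 13 = 'n'
Result: pyyfln

pyyfln


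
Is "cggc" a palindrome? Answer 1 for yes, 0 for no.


Input: cggc
Reversed: cggc
  Compare pos 0 ('c') with pos 3 ('c'): match
  Compare pos 1 ('g') with pos 2 ('g'): match
Result: palindrome

1


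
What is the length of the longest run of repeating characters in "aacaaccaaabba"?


Input: "aacaaccaaabba"
Scanning for longest run:
  Position 1 ('a'): continues run of 'a', length=2
  Position 2 ('c'): new char, reset run to 1
  Position 3 ('a'): new char, reset run to 1
  Position 4 ('a'): continues run of 'a', length=2
  Position 5 ('c'): new char, reset run to 1
  Position 6 ('c'): continues run of 'c', length=2
  Position 7 ('a'): new char, reset run to 1
  Position 8 ('a'): continues run of 'a', length=2
  Position 9 ('a'): continues run of 'a', length=3
  Position 10 ('b'): new char, reset run to 1
  Position 11 ('b'): continues run of 'b', length=2
  Position 12 ('a'): new char, reset run to 1
Longest run: 'a' with length 3

3


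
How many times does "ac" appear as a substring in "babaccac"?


Searching for "ac" in "babaccac"
Scanning each position:
  Position 0: "ba" => no
  Position 1: "ab" => no
  Position 2: "ba" => no
  Position 3: "ac" => MATCH
  Position 4: "cc" => no
  Position 5: "ca" => no
  Position 6: "ac" => MATCH
Total occurrences: 2

2


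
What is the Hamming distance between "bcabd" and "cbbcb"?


Comparing "bcabd" and "cbbcb" position by position:
  Position 0: 'b' vs 'c' => differ
  Position 1: 'c' vs 'b' => differ
  Position 2: 'a' vs 'b' => differ
  Position 3: 'b' vs 'c' => differ
  Position 4: 'd' vs 'b' => differ
Total differences (Hamming distance): 5

5


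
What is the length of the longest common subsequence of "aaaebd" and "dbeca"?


LCS of "aaaebd" and "dbeca"
DP table:
           d    b    e    c    a
      0    0    0    0    0    0
  a   0    0    0    0    0    1
  a   0    0    0    0    0    1
  a   0    0    0    0    0    1
  e   0    0    0    1    1    1
  b   0    0    1    1    1    1
  d   0    1    1    1    1    1
LCS length = dp[6][5] = 1

1


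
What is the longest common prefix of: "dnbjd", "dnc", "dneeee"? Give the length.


Words: dnbjd, dnc, dneeee
  Position 0: all 'd' => match
  Position 1: all 'n' => match
  Position 2: ('b', 'c', 'e') => mismatch, stop
LCP = "dn" (length 2)

2


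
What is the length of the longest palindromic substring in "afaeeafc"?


Input: "afaeeafc"
Checking substrings for palindromes:
  [1:7] "faeeaf" (len 6) => palindrome
  [2:6] "aeea" (len 4) => palindrome
  [0:3] "afa" (len 3) => palindrome
  [3:5] "ee" (len 2) => palindrome
Longest palindromic substring: "faeeaf" with length 6

6


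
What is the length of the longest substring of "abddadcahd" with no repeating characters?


Input: "abddadcahd"
Sliding window (track last position of each char):
  Position 0 ('a'): window [0,0] length 1 -- new best
  Position 1 ('b'): window [0,1] length 2 -- new best
  Position 2 ('d'): window [0,2] length 3 -- new best
  Position 3 ('d'): repeat (last at 2), move window start to 3
  Position 3 ('d'): window [3,3] length 1
  Position 4 ('a'): window [3,4] length 2
  Position 5 ('d'): repeat (last at 3), move window start to 4
  Position 5 ('d'): window [4,5] length 2
  Position 6 ('c'): window [4,6] length 3
  Position 7 ('a'): repeat (last at 4), move window start to 5
  Position 7 ('a'): window [5,7] length 3
  Position 8 ('h'): window [5,8] length 4 -- new best
  Position 9 ('d'): repeat (last at 5), move window start to 6
  Position 9 ('d'): window [6,9] length 4
Longest substring with no repeats: "dcah" with length 4

4


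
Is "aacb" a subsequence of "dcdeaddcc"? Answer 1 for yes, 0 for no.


Check if "aacb" is a subsequence of "dcdeaddcc"
Greedy scan:
  Position 0 ('d'): no match needed
  Position 1 ('c'): no match needed
  Position 2 ('d'): no match needed
  Position 3 ('e'): no match needed
  Position 4 ('a'): matches sub[0] = 'a'
  Position 5 ('d'): no match needed
  Position 6 ('d'): no match needed
  Position 7 ('c'): no match needed
  Position 8 ('c'): no match needed
Only matched 1/4 characters => not a subsequence

0


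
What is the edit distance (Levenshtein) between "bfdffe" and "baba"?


Computing edit distance: "bfdffe" -> "baba"
DP table:
           b    a    b    a
      0    1    2    3    4
  b   1    0    1    2    3
  f   2    1    1    2    3
  d   3    2    2    2    3
  f   4    3    3    3    3
  f   5    4    4    4    4
  e   6    5    5    5    5
Edit distance = dp[6][4] = 5

5


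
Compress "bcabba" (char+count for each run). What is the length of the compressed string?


Input: bcabba
Runs:
  'b' x 1 => "b1"
  'c' x 1 => "c1"
  'a' x 1 => "a1"
  'b' x 2 => "b2"
  'a' x 1 => "a1"
Compressed: "b1c1a1b2a1"
Compressed length: 10

10


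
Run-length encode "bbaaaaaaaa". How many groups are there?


Input: bbaaaaaaaa
Scanning for consecutive runs:
  Group 1: 'b' x 2 (positions 0-1)
  Group 2: 'a' x 8 (positions 2-9)
Total groups: 2

2


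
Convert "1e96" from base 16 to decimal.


Input: "1e96" in base 16
Positional expansion:
  Digit '1' (value 1) x 16^3 = 4096
  Digit 'e' (value 14) x 16^2 = 3584
  Digit '9' (value 9) x 16^1 = 144
  Digit '6' (value 6) x 16^0 = 6
Sum = 7830

7830


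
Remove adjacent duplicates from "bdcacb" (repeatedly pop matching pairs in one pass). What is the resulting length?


Input: bdcacb
Stack-based adjacent duplicate removal:
  Read 'b': push. Stack: b
  Read 'd': push. Stack: bd
  Read 'c': push. Stack: bdc
  Read 'a': push. Stack: bdca
  Read 'c': push. Stack: bdcac
  Read 'b': push. Stack: bdcacb
Final stack: "bdcacb" (length 6)

6


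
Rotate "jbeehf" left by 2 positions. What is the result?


Input: "jbeehf", rotate left by 2
First 2 characters: "jb"
Remaining characters: "eehf"
Concatenate remaining + first: "eehf" + "jb" = "eehfjb"

eehfjb


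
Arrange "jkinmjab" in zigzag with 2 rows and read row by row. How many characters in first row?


Zigzag "jkinmjab" into 2 rows:
Placing characters:
  'j' => row 0
  'k' => row 1
  'i' => row 0
  'n' => row 1
  'm' => row 0
  'j' => row 1
  'a' => row 0
  'b' => row 1
Rows:
  Row 0: "jima"
  Row 1: "knjb"
First row length: 4

4


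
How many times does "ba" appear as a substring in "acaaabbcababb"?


Searching for "ba" in "acaaabbcababb"
Scanning each position:
  Position 0: "ac" => no
  Position 1: "ca" => no
  Position 2: "aa" => no
  Position 3: "aa" => no
  Position 4: "ab" => no
  Position 5: "bb" => no
  Position 6: "bc" => no
  Position 7: "ca" => no
  Position 8: "ab" => no
  Position 9: "ba" => MATCH
  Position 10: "ab" => no
  Position 11: "bb" => no
Total occurrences: 1

1


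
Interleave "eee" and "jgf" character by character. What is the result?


Interleaving "eee" and "jgf":
  Position 0: 'e' from first, 'j' from second => "ej"
  Position 1: 'e' from first, 'g' from second => "eg"
  Position 2: 'e' from first, 'f' from second => "ef"
Result: ejegef

ejegef


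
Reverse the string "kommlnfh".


Input: kommlnfh
Reading characters right to left:
  Position 7: 'h'
  Position 6: 'f'
  Position 5: 'n'
  Position 4: 'l'
  Position 3: 'm'
  Position 2: 'm'
  Position 1: 'o'
  Position 0: 'k'
Reversed: hfnlmmok

hfnlmmok


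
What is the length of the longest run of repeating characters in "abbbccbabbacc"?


Input: "abbbccbabbacc"
Scanning for longest run:
  Position 1 ('b'): new char, reset run to 1
  Position 2 ('b'): continues run of 'b', length=2
  Position 3 ('b'): continues run of 'b', length=3
  Position 4 ('c'): new char, reset run to 1
  Position 5 ('c'): continues run of 'c', length=2
  Position 6 ('b'): new char, reset run to 1
  Position 7 ('a'): new char, reset run to 1
  Position 8 ('b'): new char, reset run to 1
  Position 9 ('b'): continues run of 'b', length=2
  Position 10 ('a'): new char, reset run to 1
  Position 11 ('c'): new char, reset run to 1
  Position 12 ('c'): continues run of 'c', length=2
Longest run: 'b' with length 3

3


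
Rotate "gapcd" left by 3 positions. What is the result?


Input: "gapcd", rotate left by 3
First 3 characters: "gap"
Remaining characters: "cd"
Concatenate remaining + first: "cd" + "gap" = "cdgap"

cdgap


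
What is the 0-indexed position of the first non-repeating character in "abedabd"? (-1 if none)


Input: abedabd
Character frequencies:
  'a': 2
  'b': 2
  'd': 2
  'e': 1
Scanning left to right for freq == 1:
  Position 0 ('a'): freq=2, skip
  Position 1 ('b'): freq=2, skip
  Position 2 ('e'): unique! => answer = 2

2


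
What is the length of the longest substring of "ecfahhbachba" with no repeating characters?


Input: "ecfahhbachba"
Sliding window (track last position of each char):
  Position 0 ('e'): window [0,0] length 1 -- new best
  Position 1 ('c'): window [0,1] length 2 -- new best
  Position 2 ('f'): window [0,2] length 3 -- new best
  Position 3 ('a'): window [0,3] length 4 -- new best
  Position 4 ('h'): window [0,4] length 5 -- new best
  Position 5 ('h'): repeat (last at 4), move window start to 5
  Position 5 ('h'): window [5,5] length 1
  Position 6 ('b'): window [5,6] length 2
  Position 7 ('a'): window [5,7] length 3
  Position 8 ('c'): window [5,8] length 4
  Position 9 ('h'): repeat (last at 5), move window start to 6
  Position 9 ('h'): window [6,9] length 4
  Position 10 ('b'): repeat (last at 6), move window start to 7
  Position 10 ('b'): window [7,10] length 4
  Position 11 ('a'): repeat (last at 7), move window start to 8
  Position 11 ('a'): window [8,11] length 4
Longest substring with no repeats: "ecfah" with length 5

5


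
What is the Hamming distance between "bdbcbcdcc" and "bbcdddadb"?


Comparing "bdbcbcdcc" and "bbcdddadb" position by position:
  Position 0: 'b' vs 'b' => same
  Position 1: 'd' vs 'b' => differ
  Position 2: 'b' vs 'c' => differ
  Position 3: 'c' vs 'd' => differ
  Position 4: 'b' vs 'd' => differ
  Position 5: 'c' vs 'd' => differ
  Position 6: 'd' vs 'a' => differ
  Position 7: 'c' vs 'd' => differ
  Position 8: 'c' vs 'b' => differ
Total differences (Hamming distance): 8

8


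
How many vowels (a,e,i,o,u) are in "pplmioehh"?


Input: pplmioehh
Checking each character:
  'p' at position 0: consonant
  'p' at position 1: consonant
  'l' at position 2: consonant
  'm' at position 3: consonant
  'i' at position 4: vowel (running total: 1)
  'o' at position 5: vowel (running total: 2)
  'e' at position 6: vowel (running total: 3)
  'h' at position 7: consonant
  'h' at position 8: consonant
Total vowels: 3

3


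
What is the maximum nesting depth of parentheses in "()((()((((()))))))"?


Input: "()((()((((()))))))"
Tracking depth:
  Position 0 '(': depth becomes 1
  Position 1 ')': depth becomes 0
  Position 2 '(': depth becomes 1
  Position 3 '(': depth becomes 2
  Position 4 '(': depth becomes 3
  Position 5 ')': depth becomes 2
  Position 6 '(': depth becomes 3
  Position 7 '(': depth becomes 4
  Position 8 '(': depth becomes 5
  Position 9 '(': depth becomes 6
  Position 10 '(': depth becomes 7
  Position 11 ')': depth becomes 6
  Position 12 ')': depth becomes 5
  Position 13 ')': depth becomes 4
  Position 14 ')': depth becomes 3
  Position 15 ')': depth becomes 2
  Position 16 ')': depth becomes 1
  Position 17 ')': depth becomes 0
Maximum depth reached: 7

7


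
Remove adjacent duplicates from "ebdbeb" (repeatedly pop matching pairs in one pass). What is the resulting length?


Input: ebdbeb
Stack-based adjacent duplicate removal:
  Read 'e': push. Stack: e
  Read 'b': push. Stack: eb
  Read 'd': push. Stack: ebd
  Read 'b': push. Stack: ebdb
  Read 'e': push. Stack: ebdbe
  Read 'b': push. Stack: ebdbeb
Final stack: "ebdbeb" (length 6)

6


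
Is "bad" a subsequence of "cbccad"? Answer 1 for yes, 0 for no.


Check if "bad" is a subsequence of "cbccad"
Greedy scan:
  Position 0 ('c'): no match needed
  Position 1 ('b'): matches sub[0] = 'b'
  Position 2 ('c'): no match needed
  Position 3 ('c'): no match needed
  Position 4 ('a'): matches sub[1] = 'a'
  Position 5 ('d'): matches sub[2] = 'd'
All 3 characters matched => is a subsequence

1


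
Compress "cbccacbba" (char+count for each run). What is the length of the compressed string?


Input: cbccacbba
Runs:
  'c' x 1 => "c1"
  'b' x 1 => "b1"
  'c' x 2 => "c2"
  'a' x 1 => "a1"
  'c' x 1 => "c1"
  'b' x 2 => "b2"
  'a' x 1 => "a1"
Compressed: "c1b1c2a1c1b2a1"
Compressed length: 14

14


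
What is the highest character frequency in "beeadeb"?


Input: beeadeb
Character counts:
  'a': 1
  'b': 2
  'd': 1
  'e': 3
Maximum frequency: 3

3


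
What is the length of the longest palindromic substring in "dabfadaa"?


Input: "dabfadaa"
Checking substrings for palindromes:
  [4:7] "ada" (len 3) => palindrome
  [6:8] "aa" (len 2) => palindrome
Longest palindromic substring: "ada" with length 3

3


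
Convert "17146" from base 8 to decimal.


Input: "17146" in base 8
Positional expansion:
  Digit '1' (value 1) x 8^4 = 4096
  Digit '7' (value 7) x 8^3 = 3584
  Digit '1' (value 1) x 8^2 = 64
  Digit '4' (value 4) x 8^1 = 32
  Digit '6' (value 6) x 8^0 = 6
Sum = 7782

7782


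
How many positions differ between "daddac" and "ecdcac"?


Comparing "daddac" and "ecdcac" position by position:
  Position 0: 'd' vs 'e' => DIFFER
  Position 1: 'a' vs 'c' => DIFFER
  Position 2: 'd' vs 'd' => same
  Position 3: 'd' vs 'c' => DIFFER
  Position 4: 'a' vs 'a' => same
  Position 5: 'c' vs 'c' => same
Positions that differ: 3

3
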